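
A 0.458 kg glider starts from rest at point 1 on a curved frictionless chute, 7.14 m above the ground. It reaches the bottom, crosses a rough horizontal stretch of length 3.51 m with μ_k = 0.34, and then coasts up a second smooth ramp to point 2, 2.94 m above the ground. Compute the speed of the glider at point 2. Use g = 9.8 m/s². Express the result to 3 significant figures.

Energy at 1: mgh₁ = (0.458)(9.8)(7.14) = 32.047 J
Friction loss: W_f = μ_k mg d = 5.356 J
At 2: ½mv² + mgh₂ = mgh₁ − W_f
½mv² = 32.047 − 5.356 − 13.196 = 13.495 J
v = √(2 × 13.495/0.458) = 7.677 m/s

v = 7.68 m/s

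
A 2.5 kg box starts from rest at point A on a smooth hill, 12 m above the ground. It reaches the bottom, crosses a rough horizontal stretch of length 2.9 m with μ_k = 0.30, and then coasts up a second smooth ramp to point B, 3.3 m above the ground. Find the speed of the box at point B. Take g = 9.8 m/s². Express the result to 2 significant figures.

Energy at A: mgh₁ = (2.5)(9.8)(12) = 294.00 J
Friction loss: W_f = μ_k mg d = 21.32 J
At B: ½mv² + mgh₂ = mgh₁ − W_f
½mv² = 294.00 − 21.32 − 80.850 = 191.84 J
v = √(2 × 191.84/2.5) = 12.39 m/s

v = 12 m/s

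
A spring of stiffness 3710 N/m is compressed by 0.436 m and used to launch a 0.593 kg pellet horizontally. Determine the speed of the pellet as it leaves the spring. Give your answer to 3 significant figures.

v = 34.5 m/s

Conservation of energy: ½kx² = ½mv²
v = x√(k/m) = 0.436 × √(3710/0.593) = 34.49 m/s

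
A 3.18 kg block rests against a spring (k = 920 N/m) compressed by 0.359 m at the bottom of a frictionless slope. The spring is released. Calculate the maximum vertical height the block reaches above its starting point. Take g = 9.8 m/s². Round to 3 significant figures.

Energy conservation from release to the highest point: ½kx² = mgh
h = kx²/(2mg) = (920)(0.359)²/(2 × 3.18 × 9.8) = 1.902 m

h = 1.90 m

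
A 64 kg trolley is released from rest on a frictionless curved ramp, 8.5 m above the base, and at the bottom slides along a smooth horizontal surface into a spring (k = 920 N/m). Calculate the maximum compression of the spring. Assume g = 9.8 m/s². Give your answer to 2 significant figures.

x = 3.4 m

At max compression the trolley is momentarily at rest: mgh = ½kx²
x = √(2mgh/k) = √(2 × 64 × 9.8 × 8.5 / 920) = 3.404 m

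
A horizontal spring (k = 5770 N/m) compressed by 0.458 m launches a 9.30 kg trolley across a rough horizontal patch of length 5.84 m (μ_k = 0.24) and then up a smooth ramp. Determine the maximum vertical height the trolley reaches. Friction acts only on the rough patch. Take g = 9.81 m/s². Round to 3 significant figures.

Spring energy: E₀ = ½kx² = ½(5770)(0.458)² = 605.17 J
Friction: W_f = μ_k mg d = (0.24)(9.30)(9.81)(5.84) = 127.9 J
Energy at base of ramp: E = 605.17 − 127.9 = 477.30 J
At max height all remaining energy is PE: mgh = E ⇒ h = E/(mg) = 477.30/(9.30 × 9.81) = 5.232 m

h = 5.23 m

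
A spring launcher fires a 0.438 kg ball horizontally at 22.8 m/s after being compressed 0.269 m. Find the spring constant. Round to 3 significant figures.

½kx² = ½mv²
k = mv²/x² = (0.438)(22.8)²/(0.269)² = 3147 N/m

k = 3150 N/m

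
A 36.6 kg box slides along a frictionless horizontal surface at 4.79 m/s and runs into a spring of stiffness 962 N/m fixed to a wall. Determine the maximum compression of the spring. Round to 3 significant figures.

All KE is stored as spring PE at maximum compression: ½mv² = ½kx²
x = v√(m/k) = 4.79 × √(36.6/962) = 0.9343 m

x = 0.934 m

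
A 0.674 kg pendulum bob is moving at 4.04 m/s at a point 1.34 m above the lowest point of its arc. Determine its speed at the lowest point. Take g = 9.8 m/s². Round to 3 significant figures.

v = 6.53 m/s

Equating total energy at the two states: ½mv₀² + mgh = ½mv²
v² = v₀² + 2gh = (4.04)² + 2(9.8)(1.34) = 42.586
v = √42.586 = 6.526 m/s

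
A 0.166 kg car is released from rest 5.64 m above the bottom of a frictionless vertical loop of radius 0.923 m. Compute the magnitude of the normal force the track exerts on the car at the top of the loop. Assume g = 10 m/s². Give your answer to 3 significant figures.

N = 12.0 N

Energy from release to top (height 2r): mgh = ½mv_top² + mg(2r)
v_top² = 2g(h − 2r) = 2(10)(5.64 − 1.846) = 75.880 m²/s²
At the top, both N and weight point toward the centre: N + mg = mv_top²/r
N = m(v_top²/r − g) = 0.166(75.880/0.923 − 10) = 11.99 N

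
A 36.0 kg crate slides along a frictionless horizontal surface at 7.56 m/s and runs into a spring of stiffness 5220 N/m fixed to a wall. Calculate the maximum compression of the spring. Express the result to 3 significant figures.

All KE is stored as spring PE at maximum compression: ½mv² = ½kx²
x = v√(m/k) = 7.56 × √(36.0/5220) = 0.6278 m

x = 0.628 m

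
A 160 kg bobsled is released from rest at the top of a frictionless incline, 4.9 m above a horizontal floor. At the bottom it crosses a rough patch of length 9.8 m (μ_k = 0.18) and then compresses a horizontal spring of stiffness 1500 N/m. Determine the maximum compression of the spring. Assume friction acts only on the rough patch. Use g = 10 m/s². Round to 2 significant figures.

Initial energy: E₁ = mgh = (160)(10)(4.9) = 7840.0 J
Friction removes W_f = μ_k mg d = (0.18)(160)(10)(9.8) = 2822 J
Energy reaching the spring: E = 7840.0 − 2822 = 5017.6 J
At max compression ½kx² = E ⇒ x = √(2E/k) = √(2 × 5017.6/1500) = 2.587 m

x = 2.6 m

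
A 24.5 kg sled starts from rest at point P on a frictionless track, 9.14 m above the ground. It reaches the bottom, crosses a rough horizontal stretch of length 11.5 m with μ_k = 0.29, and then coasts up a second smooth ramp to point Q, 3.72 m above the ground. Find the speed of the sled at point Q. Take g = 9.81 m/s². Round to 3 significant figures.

Energy at P: mgh₁ = (24.5)(9.81)(9.14) = 2196.8 J
Friction loss: W_f = μ_k mg d = 801.6 J
At Q: ½mv² + mgh₂ = mgh₁ − W_f
½mv² = 2196.8 − 801.6 − 894.08 = 501.12 J
v = √(2 × 501.12/24.5) = 6.396 m/s

v = 6.40 m/s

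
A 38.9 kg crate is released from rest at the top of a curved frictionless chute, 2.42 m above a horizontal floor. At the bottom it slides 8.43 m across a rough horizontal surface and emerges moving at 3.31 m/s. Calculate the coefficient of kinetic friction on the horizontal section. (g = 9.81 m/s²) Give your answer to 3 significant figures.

Energy bookkeeping (friction removes W_f = μ_k N d):
mgh = ½mv² + μ_k m g d
mgh = 923.49 J; ½mv² = 213.10 J
W_f = 923.49 − 213.10 = 710.4 J
μ_k = W_f/(mg·d) = 710.4/(381.6 × 8.43) = 0.2208

μ_k = 0.221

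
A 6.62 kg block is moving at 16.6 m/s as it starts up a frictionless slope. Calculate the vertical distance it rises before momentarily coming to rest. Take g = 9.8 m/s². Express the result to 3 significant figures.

h = 14.1 m

By energy conservation, ½mv² = mgh
h = v²/(2g) = 16.6²/(2 × 9.8) = 14.06 m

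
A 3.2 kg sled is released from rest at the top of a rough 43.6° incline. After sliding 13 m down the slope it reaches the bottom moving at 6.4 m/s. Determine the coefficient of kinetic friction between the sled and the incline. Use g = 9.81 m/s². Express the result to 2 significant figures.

μ_k = 0.73

Energy balance down the incline: mg L sinθ − ½mv² = μ_k (mg cosθ) L
mgL sinθ = 281.43 J; ½mv² = 65.536 J
W_f = 281.43 − 65.536 = 215.9 J
μ_k = W_f/(mg cosθ · L) = 215.9/(22.73 × 13) = 0.7305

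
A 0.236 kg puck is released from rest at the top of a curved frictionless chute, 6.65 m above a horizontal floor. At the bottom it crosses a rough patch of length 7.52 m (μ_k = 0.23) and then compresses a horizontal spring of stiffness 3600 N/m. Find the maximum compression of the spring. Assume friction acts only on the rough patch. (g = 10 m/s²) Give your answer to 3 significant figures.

x = 0.0803 m

Initial energy: E₁ = mgh = (0.236)(10)(6.65) = 15.694 J
Friction removes W_f = μ_k mg d = (0.23)(0.236)(10)(7.52) = 4.082 J
Energy reaching the spring: E = 15.694 − 4.082 = 11.612 J
At max compression ½kx² = E ⇒ x = √(2E/k) = √(2 × 11.612/3600) = 0.08032 m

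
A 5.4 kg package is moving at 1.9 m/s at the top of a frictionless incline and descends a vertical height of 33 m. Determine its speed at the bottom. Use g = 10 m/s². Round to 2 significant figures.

Mechanical energy is conserved (no friction): ½mv₀² + mgh = ½mv²
v² = v₀² + 2gh = (1.9)² + 2(10)(33) = 663.61
v = √663.61 = 25.76 m/s

v = 26 m/s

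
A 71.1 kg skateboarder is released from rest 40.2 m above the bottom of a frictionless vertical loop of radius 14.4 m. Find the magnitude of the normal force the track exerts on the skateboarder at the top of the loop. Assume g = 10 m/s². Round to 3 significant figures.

N = 415 N

Energy from release to top (height 2r): mgh = ½mv_top² + mg(2r)
v_top² = 2g(h − 2r) = 2(10)(40.2 − 28.80) = 228.00 m²/s²
At the top, both N and weight point toward the centre: N + mg = mv_top²/r
N = m(v_top²/r − g) = 71.1(228.00/14.4 − 10) = 414.8 N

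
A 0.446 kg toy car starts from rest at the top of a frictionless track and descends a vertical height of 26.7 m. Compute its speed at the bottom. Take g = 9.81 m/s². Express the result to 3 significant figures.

Mechanical energy is conserved (no friction): mgh = ½mv²
v = √(2gh) = √(2 × 9.81 × 26.7) = √523.85 = 22.89 m/s

v = 22.9 m/s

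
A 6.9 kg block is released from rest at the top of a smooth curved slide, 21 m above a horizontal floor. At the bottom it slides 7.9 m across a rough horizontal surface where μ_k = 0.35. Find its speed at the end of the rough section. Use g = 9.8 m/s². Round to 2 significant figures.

Energy at the top = energy at the end + work done against friction:
mgh = ½mv² + μ_k m g d
W_f = μ_k mg d = (0.35)(6.9)(9.8)(7.9) = 187.0 J
½mv² = mgh − W_f = 1420.0 − 187.0 = 1233.1 J
v = √(2 × 1233.1/6.9) = 18.91 m/s

v = 19 m/s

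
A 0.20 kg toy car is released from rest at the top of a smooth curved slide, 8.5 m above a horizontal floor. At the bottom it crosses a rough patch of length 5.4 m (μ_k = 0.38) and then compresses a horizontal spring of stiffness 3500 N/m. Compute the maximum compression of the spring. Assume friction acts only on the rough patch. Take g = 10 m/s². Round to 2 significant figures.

x = 0.086 m

Initial energy: E₁ = mgh = (0.20)(10)(8.5) = 17.000 J
Friction removes W_f = μ_k mg d = (0.38)(0.20)(10)(5.4) = 4.104 J
Energy reaching the spring: E = 17.000 − 4.104 = 12.896 J
At max compression ½kx² = E ⇒ x = √(2E/k) = √(2 × 12.896/3500) = 0.08584 m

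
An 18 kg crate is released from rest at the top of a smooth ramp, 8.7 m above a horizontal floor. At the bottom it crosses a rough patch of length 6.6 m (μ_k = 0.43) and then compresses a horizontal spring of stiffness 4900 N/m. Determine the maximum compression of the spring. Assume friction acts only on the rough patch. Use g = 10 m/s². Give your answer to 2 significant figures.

x = 0.66 m

Initial energy: E₁ = mgh = (18)(10)(8.7) = 1566.0 J
Friction removes W_f = μ_k mg d = (0.43)(18)(10)(6.6) = 510.8 J
Energy reaching the spring: E = 1566.0 − 510.8 = 1055.2 J
At max compression ½kx² = E ⇒ x = √(2E/k) = √(2 × 1055.2/4900) = 0.6563 m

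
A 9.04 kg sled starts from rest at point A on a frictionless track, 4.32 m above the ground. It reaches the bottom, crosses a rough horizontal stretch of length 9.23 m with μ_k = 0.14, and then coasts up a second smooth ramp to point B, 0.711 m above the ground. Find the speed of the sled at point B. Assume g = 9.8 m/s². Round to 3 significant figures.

Energy at A: mgh₁ = (9.04)(9.8)(4.32) = 382.72 J
Friction loss: W_f = μ_k mg d = 114.5 J
At B: ½mv² + mgh₂ = mgh₁ − W_f
½mv² = 382.72 − 114.5 − 62.989 = 205.25 J
v = √(2 × 205.25/9.04) = 6.739 m/s

v = 6.74 m/s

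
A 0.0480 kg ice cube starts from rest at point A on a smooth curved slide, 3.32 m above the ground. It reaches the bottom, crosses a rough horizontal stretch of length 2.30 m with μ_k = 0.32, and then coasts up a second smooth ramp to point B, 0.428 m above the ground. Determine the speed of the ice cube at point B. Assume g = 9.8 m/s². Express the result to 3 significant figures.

v = 6.50 m/s

Energy at A: mgh₁ = (0.0480)(9.8)(3.32) = 1.5617 J
Friction loss: W_f = μ_k mg d = 0.3462 J
At B: ½mv² + mgh₂ = mgh₁ − W_f
½mv² = 1.5617 − 0.3462 − 0.20133 = 1.0142 J
v = √(2 × 1.0142/0.0480) = 6.501 m/s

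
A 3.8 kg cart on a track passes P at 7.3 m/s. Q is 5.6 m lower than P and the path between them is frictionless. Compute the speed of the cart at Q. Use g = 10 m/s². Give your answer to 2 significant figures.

v = 13 m/s

Mechanical energy is conserved (no friction): ½mv₀² + mgh = ½mv²
v² = v₀² + 2gh = (7.3)² + 2(10)(5.6) = 165.29
v = √165.29 = 12.86 m/s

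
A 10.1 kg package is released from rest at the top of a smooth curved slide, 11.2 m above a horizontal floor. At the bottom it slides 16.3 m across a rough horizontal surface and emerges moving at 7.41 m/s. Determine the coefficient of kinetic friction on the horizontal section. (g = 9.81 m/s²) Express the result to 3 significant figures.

Energy at the top = energy at the end + work done against friction:
mgh = ½mv² + μ_k m g d
mgh = 1109.7 J; ½mv² = 277.29 J
W_f = 1109.7 − 277.29 = 832.4 J
μ_k = W_f/(mg·d) = 832.4/(99.08 × 16.3) = 0.5154

μ_k = 0.515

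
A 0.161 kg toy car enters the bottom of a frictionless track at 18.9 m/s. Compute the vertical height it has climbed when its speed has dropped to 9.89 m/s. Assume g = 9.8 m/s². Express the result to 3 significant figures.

h = 13.2 m

Energy balance between the two points: ½mv₁² = ½mv₂² + mgh
h = (v₁² − v₂²)/(2g) = (18.9² − 9.89²)/(2 × 9.8) = 13.23 m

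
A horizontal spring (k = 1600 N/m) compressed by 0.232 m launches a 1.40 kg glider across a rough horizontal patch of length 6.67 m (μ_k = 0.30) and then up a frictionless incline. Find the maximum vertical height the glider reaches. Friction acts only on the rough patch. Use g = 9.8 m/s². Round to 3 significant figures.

Spring energy: E₀ = ½kx² = ½(1600)(0.232)² = 43.059 J
Friction: W_f = μ_k mg d = (0.30)(1.40)(9.8)(6.67) = 27.45 J
Energy at base of ramp: E = 43.059 − 27.45 = 15.605 J
At max height all remaining energy is PE: mgh = E ⇒ h = E/(mg) = 15.605/(1.40 × 9.8) = 1.137 m

h = 1.14 m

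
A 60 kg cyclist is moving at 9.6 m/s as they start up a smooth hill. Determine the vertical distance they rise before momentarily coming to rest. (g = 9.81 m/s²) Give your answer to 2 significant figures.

Setting KE at the bottom equal to PE gained: ½mv² = mgh
h = v²/(2g) = 9.6²/(2 × 9.81) = 4.697 m

h = 4.7 m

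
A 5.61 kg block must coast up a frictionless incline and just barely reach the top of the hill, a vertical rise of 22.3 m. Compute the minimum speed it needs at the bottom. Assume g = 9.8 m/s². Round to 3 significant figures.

v = 20.9 m/s

At the top it is momentarily at rest, so all KE converts to PE: ½mv² = mgh
v = √(2gh) = √(2 × 9.8 × 22.3) = 20.91 m/s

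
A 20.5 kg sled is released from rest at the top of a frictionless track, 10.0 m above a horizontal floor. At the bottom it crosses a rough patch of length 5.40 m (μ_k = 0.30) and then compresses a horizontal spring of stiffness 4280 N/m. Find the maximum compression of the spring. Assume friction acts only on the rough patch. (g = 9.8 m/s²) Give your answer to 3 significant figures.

Initial energy: E₁ = mgh = (20.5)(9.8)(10.0) = 2009.0 J
Friction removes W_f = μ_k mg d = (0.30)(20.5)(9.8)(5.40) = 325.5 J
Energy reaching the spring: E = 2009.0 − 325.5 = 1683.5 J
At max compression ½kx² = E ⇒ x = √(2E/k) = √(2 × 1683.5/4280) = 0.8870 m

x = 0.887 m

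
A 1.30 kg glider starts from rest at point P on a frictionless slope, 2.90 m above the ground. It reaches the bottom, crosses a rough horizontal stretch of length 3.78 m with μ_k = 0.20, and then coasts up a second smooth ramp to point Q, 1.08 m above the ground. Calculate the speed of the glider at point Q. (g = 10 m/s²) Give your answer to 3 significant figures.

Energy at P: mgh₁ = (1.30)(10)(2.90) = 37.700 J
Friction loss: W_f = μ_k mg d = 9.828 J
At Q: ½mv² + mgh₂ = mgh₁ − W_f
½mv² = 37.700 − 9.828 − 14.040 = 13.832 J
v = √(2 × 13.832/1.30) = 4.613 m/s

v = 4.61 m/s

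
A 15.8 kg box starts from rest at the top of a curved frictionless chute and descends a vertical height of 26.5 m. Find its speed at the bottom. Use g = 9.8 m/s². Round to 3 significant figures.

v = 22.8 m/s

Equating total energy at the two states: mgh = ½mv²
v = √(2gh) = √(2 × 9.8 × 26.5) = √519.40 = 22.79 m/s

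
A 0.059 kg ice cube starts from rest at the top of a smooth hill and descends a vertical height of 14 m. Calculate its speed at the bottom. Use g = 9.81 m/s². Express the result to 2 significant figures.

Equating total energy at the two states: mgh = ½mv²
v = √(2gh) = √(2 × 9.81 × 14) = √274.68 = 16.57 m/s

v = 17 m/s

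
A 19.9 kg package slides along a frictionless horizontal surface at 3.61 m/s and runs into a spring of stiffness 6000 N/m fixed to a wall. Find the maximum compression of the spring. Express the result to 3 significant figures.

Conservation of energy between contact and max compression: ½mv² = ½kx²
x = v√(m/k) = 3.61 × √(19.9/6000) = 0.2079 m

x = 0.208 m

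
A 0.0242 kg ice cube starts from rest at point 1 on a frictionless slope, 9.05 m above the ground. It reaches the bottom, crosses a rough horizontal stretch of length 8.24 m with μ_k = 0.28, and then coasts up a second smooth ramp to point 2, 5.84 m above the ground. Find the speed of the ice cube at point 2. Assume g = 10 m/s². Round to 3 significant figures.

Energy at 1: mgh₁ = (0.0242)(10)(9.05) = 2.1901 J
Friction loss: W_f = μ_k mg d = 0.5583 J
At 2: ½mv² + mgh₂ = mgh₁ − W_f
½mv² = 2.1901 − 0.5583 − 1.4133 = 0.21848 J
v = √(2 × 0.21848/0.0242) = 4.249 m/s

v = 4.25 m/s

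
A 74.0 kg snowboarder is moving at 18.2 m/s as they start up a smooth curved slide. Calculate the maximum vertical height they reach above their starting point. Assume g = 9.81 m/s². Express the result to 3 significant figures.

By energy conservation, ½mv² = mgh
h = v²/(2g) = 18.2²/(2 × 9.81) = 16.88 m

h = 16.9 m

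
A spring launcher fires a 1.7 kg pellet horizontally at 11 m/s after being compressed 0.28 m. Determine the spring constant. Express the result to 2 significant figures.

Energy stored in the spring equals the launch KE: ½kx² = ½mv²
k = mv²/x² = (1.7)(11)²/(0.28)² = 2624 N/m

k = 2600 N/m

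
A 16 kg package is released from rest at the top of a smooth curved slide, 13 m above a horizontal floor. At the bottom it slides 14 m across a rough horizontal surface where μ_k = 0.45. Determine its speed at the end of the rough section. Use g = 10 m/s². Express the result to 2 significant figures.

v = 12 m/s

Energy bookkeeping (friction removes W_f = μ_k N d):
mgh = ½mv² + μ_k m g d
W_f = μ_k mg d = (0.45)(16)(10)(14) = 1008 J
½mv² = mgh − W_f = 2080.0 − 1008 = 1072.0 J
v = √(2 × 1072.0/16) = 11.58 m/s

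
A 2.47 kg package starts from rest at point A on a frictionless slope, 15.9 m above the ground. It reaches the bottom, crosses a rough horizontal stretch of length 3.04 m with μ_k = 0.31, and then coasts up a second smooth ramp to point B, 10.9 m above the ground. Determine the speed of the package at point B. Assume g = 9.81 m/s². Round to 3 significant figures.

Energy at A: mgh₁ = (2.47)(9.81)(15.9) = 385.27 J
Friction loss: W_f = μ_k mg d = 22.84 J
At B: ½mv² + mgh₂ = mgh₁ − W_f
½mv² = 385.27 − 22.84 − 264.11 = 98.318 J
v = √(2 × 98.318/2.47) = 8.922 m/s

v = 8.92 m/s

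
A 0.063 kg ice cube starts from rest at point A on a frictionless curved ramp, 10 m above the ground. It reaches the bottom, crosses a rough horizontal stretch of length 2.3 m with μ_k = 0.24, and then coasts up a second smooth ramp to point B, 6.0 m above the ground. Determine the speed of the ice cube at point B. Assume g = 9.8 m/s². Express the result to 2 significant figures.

v = 8.2 m/s

Energy at A: mgh₁ = (0.063)(9.8)(10) = 6.1740 J
Friction loss: W_f = μ_k mg d = 0.3408 J
At B: ½mv² + mgh₂ = mgh₁ − W_f
½mv² = 6.1740 − 0.3408 − 3.7044 = 2.1288 J
v = √(2 × 2.1288/0.063) = 8.221 m/s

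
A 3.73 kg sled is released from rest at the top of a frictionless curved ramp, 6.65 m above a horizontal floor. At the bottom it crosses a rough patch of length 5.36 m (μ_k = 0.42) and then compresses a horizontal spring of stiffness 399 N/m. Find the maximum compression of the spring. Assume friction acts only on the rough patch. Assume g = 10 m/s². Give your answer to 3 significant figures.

x = 0.907 m

Initial energy: E₁ = mgh = (3.73)(10)(6.65) = 248.04 J
Friction removes W_f = μ_k mg d = (0.42)(3.73)(10)(5.36) = 83.97 J
Energy reaching the spring: E = 248.04 − 83.97 = 164.08 J
At max compression ½kx² = E ⇒ x = √(2E/k) = √(2 × 164.08/399) = 0.9069 m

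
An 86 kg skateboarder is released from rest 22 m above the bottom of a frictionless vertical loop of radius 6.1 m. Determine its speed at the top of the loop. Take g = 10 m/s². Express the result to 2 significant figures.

Energy conservation: mgh = ½mv_top² + mg(2r)
v_top² = 2g(h − 2r) = 2(10)(22 − 12.20) = 196.0
v_top = 14.00 m/s

v = 14 m/s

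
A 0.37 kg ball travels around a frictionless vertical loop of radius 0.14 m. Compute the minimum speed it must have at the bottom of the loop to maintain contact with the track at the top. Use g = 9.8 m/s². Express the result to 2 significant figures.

v = 2.6 m/s

At the top: mg = mv_top²/r ⇒ v_top² = gr = 1.372 m²/s²
Energy from bottom to top (height 2r): ½mv_bot² = ½mv_top² + mg(2r)
v_bot² = gr + 4gr = 5gr = 6.860
v_bot = √(5gr) = 2.619 m/s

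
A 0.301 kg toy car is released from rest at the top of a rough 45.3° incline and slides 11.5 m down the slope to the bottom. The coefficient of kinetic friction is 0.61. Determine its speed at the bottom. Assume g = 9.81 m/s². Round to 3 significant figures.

Work–energy: mg(L sinθ) − μ_k(mg cosθ)L = ½mv²
mgh = mgL sinθ = (0.301)(9.81)(11.5)sin45.3° = 24.137 J
W_f = μ_k mg cosθ · L = (0.61)(0.301)(9.81)cos45.3°·11.5 = 14.57 J
½mv² = 24.137 − 14.57 = 9.5668 J
v = √(2 × 9.5668/0.301) = 7.973 m/s

v = 7.97 m/s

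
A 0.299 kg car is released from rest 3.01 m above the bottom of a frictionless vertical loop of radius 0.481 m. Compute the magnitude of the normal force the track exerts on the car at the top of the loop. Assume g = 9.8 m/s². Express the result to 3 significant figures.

N = 22.0 N

Energy from release to top (height 2r): mgh = ½mv_top² + mg(2r)
v_top² = 2g(h − 2r) = 2(9.8)(3.01 − 0.9620) = 40.141 m²/s²
At the top, both N and weight point toward the centre: N + mg = mv_top²/r
N = m(v_top²/r − g) = 0.299(40.141/0.481 − 9.8) = 22.02 N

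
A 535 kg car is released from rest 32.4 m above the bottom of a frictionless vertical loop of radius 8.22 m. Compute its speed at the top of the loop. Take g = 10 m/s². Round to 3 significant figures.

Energy conservation: mgh = ½mv_top² + mg(2r)
v_top² = 2g(h − 2r) = 2(10)(32.4 − 16.44) = 319.2
v_top = 17.87 m/s

v = 17.9 m/s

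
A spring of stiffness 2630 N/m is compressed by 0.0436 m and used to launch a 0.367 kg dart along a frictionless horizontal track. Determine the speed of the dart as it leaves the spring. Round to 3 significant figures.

The dart leaves the spring when the spring is at natural length, so ½kx² = ½mv²
v = x√(k/m) = 0.0436 × √(2630/0.367) = 3.691 m/s

v = 3.69 m/s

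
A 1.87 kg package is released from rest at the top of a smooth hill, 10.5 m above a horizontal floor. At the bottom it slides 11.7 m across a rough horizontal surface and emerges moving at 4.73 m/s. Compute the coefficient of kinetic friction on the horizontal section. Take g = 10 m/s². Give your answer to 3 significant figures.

μ_k = 0.802

Energy at the top = energy at the end + work done against friction:
mgh = ½mv² + μ_k m g d
mgh = 196.35 J; ½mv² = 20.919 J
W_f = 196.35 − 20.919 = 175.4 J
μ_k = W_f/(mg·d) = 175.4/(18.70 × 11.7) = 0.8018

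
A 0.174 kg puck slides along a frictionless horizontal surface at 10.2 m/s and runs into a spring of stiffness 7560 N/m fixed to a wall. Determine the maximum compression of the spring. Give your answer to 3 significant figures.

Conservation of energy between contact and max compression: ½mv² = ½kx²
x = v√(m/k) = 10.2 × √(0.174/7560) = 0.04893 m

x = 0.0489 m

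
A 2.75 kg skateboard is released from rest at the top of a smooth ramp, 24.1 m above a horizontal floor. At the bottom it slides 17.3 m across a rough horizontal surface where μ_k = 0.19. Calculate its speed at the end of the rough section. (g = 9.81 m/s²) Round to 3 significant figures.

Energy at the top = energy at the end + work done against friction:
mgh = ½mv² + μ_k m g d
W_f = μ_k mg d = (0.19)(2.75)(9.81)(17.3) = 88.68 J
½mv² = mgh − W_f = 650.16 − 88.68 = 561.48 J
v = √(2 × 561.48/2.75) = 20.21 m/s

v = 20.2 m/s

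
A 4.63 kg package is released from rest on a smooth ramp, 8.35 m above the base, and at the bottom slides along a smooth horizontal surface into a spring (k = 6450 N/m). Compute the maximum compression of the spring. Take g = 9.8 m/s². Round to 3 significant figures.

At max compression the package is momentarily at rest: mgh = ½kx²
x = √(2mgh/k) = √(2 × 4.63 × 9.8 × 8.35 / 6450) = 0.3428 m

x = 0.343 m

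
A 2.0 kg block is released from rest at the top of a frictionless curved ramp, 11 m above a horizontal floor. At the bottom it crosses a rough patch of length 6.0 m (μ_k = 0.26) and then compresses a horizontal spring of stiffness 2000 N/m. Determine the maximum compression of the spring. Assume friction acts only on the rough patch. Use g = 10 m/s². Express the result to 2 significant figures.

Initial energy: E₁ = mgh = (2.0)(10)(11) = 220.00 J
Friction removes W_f = μ_k mg d = (0.26)(2.0)(10)(6.0) = 31.20 J
Energy reaching the spring: E = 220.00 − 31.20 = 188.80 J
At max compression ½kx² = E ⇒ x = √(2E/k) = √(2 × 188.80/2000) = 0.4345 m

x = 0.43 m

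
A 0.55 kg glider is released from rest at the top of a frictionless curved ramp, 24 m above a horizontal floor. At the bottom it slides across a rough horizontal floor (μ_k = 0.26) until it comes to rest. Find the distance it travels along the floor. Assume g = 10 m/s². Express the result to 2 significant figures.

d = 92 m

Energy bookkeeping (friction removes W_f = μ_k N d):
At rest all PE has been dissipated by friction: mgh = μ_k m g d
d = h/μ_k = 24/0.26 = 92.31 m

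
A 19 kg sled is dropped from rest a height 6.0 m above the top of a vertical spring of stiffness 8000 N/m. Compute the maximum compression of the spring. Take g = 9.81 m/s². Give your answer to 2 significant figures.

x = 0.55 m

Take the reference level at the top of the uncompressed spring. At max compression the sled has fallen H + x and is momentarily at rest:
mg(H + x) = ½kx²
½(8000)x² − (19)(9.81)x − (19)(9.81)(6.0) = 0
4000x² − 186.4x − 1118 = 0
x = [186.4 + √(34741 + 1.7893e+07)]/(2 × 4000) = 0.5526 m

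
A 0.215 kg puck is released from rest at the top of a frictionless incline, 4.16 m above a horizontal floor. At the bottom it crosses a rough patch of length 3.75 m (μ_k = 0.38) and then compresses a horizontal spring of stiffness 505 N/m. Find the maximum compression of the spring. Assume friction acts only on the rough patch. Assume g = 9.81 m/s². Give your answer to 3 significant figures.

x = 0.151 m

Initial energy: E₁ = mgh = (0.215)(9.81)(4.16) = 8.7741 J
Friction removes W_f = μ_k mg d = (0.38)(0.215)(9.81)(3.75) = 3.006 J
Energy reaching the spring: E = 8.7741 − 3.006 = 5.7685 J
At max compression ½kx² = E ⇒ x = √(2E/k) = √(2 × 5.7685/505) = 0.1511 m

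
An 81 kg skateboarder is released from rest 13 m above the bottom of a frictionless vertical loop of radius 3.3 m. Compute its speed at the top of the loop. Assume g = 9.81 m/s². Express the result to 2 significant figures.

v = 11 m/s

Energy conservation: mgh = ½mv_top² + mg(2r)
v_top² = 2g(h − 2r) = 2(9.81)(13 − 6.600) = 125.6
v_top = 11.21 m/s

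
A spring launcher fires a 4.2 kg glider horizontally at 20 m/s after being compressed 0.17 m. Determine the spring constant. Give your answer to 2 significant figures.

Spring PE at full compression equals KE at release: ½kx² = ½mv²
k = mv²/x² = (4.2)(20)²/(0.17)² = 58131 N/m

k = 58000 N/m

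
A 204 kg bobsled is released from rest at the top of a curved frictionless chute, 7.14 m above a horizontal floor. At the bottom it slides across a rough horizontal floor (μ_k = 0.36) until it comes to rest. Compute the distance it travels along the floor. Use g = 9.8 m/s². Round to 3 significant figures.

Applying the work–energy principle:
At rest all PE has been dissipated by friction: mgh = μ_k m g d
d = h/μ_k = 7.14/0.36 = 19.83 m

d = 19.8 m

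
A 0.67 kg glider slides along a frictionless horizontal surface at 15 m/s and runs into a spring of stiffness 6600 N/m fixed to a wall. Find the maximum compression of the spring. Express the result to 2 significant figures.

x = 0.15 m

Conservation of energy between contact and max compression: ½mv² = ½kx²
x = v√(m/k) = 15 × √(0.67/6600) = 0.1511 m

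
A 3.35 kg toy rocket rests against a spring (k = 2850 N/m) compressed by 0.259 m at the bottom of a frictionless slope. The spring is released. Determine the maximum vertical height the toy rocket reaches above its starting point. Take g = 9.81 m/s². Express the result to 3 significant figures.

h = 2.91 m

All spring PE becomes gravitational PE at the highest point: ½kx² = mgh
h = kx²/(2mg) = (2850)(0.259)²/(2 × 3.35 × 9.81) = 2.909 m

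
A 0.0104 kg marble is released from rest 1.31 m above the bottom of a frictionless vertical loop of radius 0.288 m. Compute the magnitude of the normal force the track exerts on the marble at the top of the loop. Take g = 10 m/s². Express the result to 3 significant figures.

Energy from release to top (height 2r): mgh = ½mv_top² + mg(2r)
v_top² = 2g(h − 2r) = 2(10)(1.31 − 0.5760) = 14.680 m²/s²
At the top, both N and weight point toward the centre: N + mg = mv_top²/r
N = m(v_top²/r − g) = 0.0104(14.680/0.288 − 10) = 0.4261 N

N = 0.426 N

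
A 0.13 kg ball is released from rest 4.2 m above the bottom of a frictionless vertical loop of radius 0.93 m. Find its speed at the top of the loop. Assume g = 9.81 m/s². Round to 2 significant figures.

Energy conservation: mgh = ½mv_top² + mg(2r)
v_top² = 2g(h − 2r) = 2(9.81)(4.2 − 1.860) = 45.91
v_top = 6.776 m/s

v = 6.8 m/s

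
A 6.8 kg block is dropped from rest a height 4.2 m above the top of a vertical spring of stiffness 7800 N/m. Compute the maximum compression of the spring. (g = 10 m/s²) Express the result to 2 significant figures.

Measuring PE from the top of the relaxed spring, at max compression the block has dropped H + x with zero KE, so:
mg(H + x) = ½kx²
½(7800)x² − (6.8)(10)x − (6.8)(10)(4.2) = 0
3900x² − 68.00x − 285.6 = 0
x = [68.00 + √(4624 + 4.4554e+06)]/(2 × 3900) = 0.2795 m

x = 0.28 m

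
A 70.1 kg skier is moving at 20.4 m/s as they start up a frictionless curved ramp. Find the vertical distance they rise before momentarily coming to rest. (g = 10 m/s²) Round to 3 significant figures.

Setting KE at the bottom equal to PE gained: ½mv² = mgh
h = v²/(2g) = 20.4²/(2 × 10) = 20.81 m

h = 20.8 m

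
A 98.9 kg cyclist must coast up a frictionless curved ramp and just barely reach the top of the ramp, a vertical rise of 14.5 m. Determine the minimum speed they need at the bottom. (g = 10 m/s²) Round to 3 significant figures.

At the top they are momentarily at rest, so all KE converts to PE: ½mv² = mgh
v = √(2gh) = √(2 × 10 × 14.5) = 17.03 m/s

v = 17.0 m/s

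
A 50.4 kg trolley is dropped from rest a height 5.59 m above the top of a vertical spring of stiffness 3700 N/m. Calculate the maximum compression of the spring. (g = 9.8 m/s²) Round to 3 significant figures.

Measuring PE from the top of the relaxed spring, at max compression the trolley has dropped H + x with zero KE, so:
mg(H + x) = ½kx²
½(3700)x² − (50.4)(9.8)x − (50.4)(9.8)(5.59) = 0
1850x² − 493.9x − 2761 = 0
x = [493.9 + √(243957 + 2.0431e+07)]/(2 × 1850) = 1.362 m

x = 1.36 m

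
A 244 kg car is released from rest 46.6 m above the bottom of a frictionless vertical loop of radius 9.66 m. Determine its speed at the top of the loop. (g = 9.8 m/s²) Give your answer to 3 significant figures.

v = 23.1 m/s

Energy conservation: mgh = ½mv_top² + mg(2r)
v_top² = 2g(h − 2r) = 2(9.8)(46.6 − 19.32) = 534.7
v_top = 23.12 m/s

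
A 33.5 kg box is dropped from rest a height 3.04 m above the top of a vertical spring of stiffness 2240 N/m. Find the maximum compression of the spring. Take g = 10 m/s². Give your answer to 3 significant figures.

Measuring PE from the top of the relaxed spring, at max compression the box has dropped H + x with zero KE, so:
mg(H + x) = ½kx²
½(2240)x² − (33.5)(10)x − (33.5)(10)(3.04) = 0
1120x² − 335.0x − 1018 = 0
x = [335.0 + √(112225 + 4.5624e+06)]/(2 × 1120) = 1.115 m

x = 1.11 m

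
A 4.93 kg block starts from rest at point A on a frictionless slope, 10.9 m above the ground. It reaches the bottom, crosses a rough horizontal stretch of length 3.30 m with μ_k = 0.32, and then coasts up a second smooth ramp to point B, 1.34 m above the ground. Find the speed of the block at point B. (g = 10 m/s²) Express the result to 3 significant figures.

Energy at A: mgh₁ = (4.93)(10)(10.9) = 537.37 J
Friction loss: W_f = μ_k mg d = 52.06 J
At B: ½mv² + mgh₂ = mgh₁ − W_f
½mv² = 537.37 − 52.06 − 66.062 = 419.25 J
v = √(2 × 419.25/4.93) = 13.04 m/s

v = 13.0 m/s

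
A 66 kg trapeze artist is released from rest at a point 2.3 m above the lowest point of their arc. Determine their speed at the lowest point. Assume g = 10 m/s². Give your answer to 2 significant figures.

v = 6.8 m/s

Energy conservation between the two points: mgh = ½mv²
The mass cancels from both sides.
v = √(2gh) = √(2 × 10 × 2.3) = √46.000 = 6.782 m/s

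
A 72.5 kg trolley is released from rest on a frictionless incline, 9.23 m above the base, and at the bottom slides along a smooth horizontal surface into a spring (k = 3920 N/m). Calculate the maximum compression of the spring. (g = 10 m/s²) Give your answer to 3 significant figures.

x = 1.85 m

At max compression the trolley is momentarily at rest: mgh = ½kx²
x = √(2mgh/k) = √(2 × 72.5 × 10 × 9.23 / 3920) = 1.848 m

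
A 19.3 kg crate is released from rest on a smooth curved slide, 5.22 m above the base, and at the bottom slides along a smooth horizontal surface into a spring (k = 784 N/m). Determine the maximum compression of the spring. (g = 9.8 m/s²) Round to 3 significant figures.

Energy conservation (no friction) from release to max compression: mgh = ½kx²
x = √(2mgh/k) = √(2 × 19.3 × 9.8 × 5.22 / 784) = 1.587 m

x = 1.59 m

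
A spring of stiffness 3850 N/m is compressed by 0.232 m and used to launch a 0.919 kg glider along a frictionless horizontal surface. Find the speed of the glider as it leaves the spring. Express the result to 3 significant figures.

v = 15.0 m/s

Spring PE converts entirely to kinetic energy: ½kx² = ½mv²
v = x√(k/m) = 0.232 × √(3850/0.919) = 15.02 m/s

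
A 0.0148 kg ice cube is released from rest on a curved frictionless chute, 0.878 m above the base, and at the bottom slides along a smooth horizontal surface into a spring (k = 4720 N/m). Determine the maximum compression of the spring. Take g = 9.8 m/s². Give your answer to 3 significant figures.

x = 0.00735 m

At max compression the cube is momentarily at rest: mgh = ½kx²
x = √(2mgh/k) = √(2 × 0.0148 × 9.8 × 0.878 / 4720) = 0.007346 m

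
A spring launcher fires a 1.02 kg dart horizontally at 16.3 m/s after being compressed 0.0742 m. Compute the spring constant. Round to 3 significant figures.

k = 49200 N/m

Energy stored in the spring equals the launch KE: ½kx² = ½mv²
k = mv²/x² = (1.02)(16.3)²/(0.0742)² = 49223 N/m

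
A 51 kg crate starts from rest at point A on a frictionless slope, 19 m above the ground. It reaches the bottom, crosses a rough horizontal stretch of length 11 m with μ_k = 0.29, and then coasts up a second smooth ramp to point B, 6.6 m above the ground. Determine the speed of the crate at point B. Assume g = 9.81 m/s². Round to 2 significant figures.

v = 13 m/s

Energy at A: mgh₁ = (51)(9.81)(19) = 9505.9 J
Friction loss: W_f = μ_k mg d = 1596 J
At B: ½mv² + mgh₂ = mgh₁ − W_f
½mv² = 9505.9 − 1596 − 3302.0 = 4607.9 J
v = √(2 × 4607.9/51) = 13.44 m/s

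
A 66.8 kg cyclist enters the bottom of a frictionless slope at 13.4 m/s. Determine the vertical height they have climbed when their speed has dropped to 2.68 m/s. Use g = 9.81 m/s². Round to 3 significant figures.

h = 8.79 m

Energy balance between the two points: ½mv₁² = ½mv₂² + mgh
h = (v₁² − v₂²)/(2g) = (13.4² − 2.68²)/(2 × 9.81) = 8.786 m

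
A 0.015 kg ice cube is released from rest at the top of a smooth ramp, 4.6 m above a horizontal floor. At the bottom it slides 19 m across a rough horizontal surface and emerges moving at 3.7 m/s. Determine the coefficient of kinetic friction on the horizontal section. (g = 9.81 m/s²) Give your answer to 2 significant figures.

Applying the work–energy principle:
mgh = ½mv² + μ_k m g d
mgh = 0.67689 J; ½mv² = 0.10268 J
W_f = 0.67689 − 0.10268 = 0.5742 J
μ_k = W_f/(mg·d) = 0.5742/(0.1472 × 19) = 0.2054

μ_k = 0.21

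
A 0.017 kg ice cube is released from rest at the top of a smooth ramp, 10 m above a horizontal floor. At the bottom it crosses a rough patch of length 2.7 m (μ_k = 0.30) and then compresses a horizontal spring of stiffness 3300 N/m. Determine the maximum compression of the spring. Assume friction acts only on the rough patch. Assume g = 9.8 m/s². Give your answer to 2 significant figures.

x = 0.030 m

Initial energy: E₁ = mgh = (0.017)(9.8)(10) = 1.6660 J
Friction removes W_f = μ_k mg d = (0.30)(0.017)(9.8)(2.7) = 0.1349 J
Energy reaching the spring: E = 1.6660 − 0.1349 = 1.5311 J
At max compression ½kx² = E ⇒ x = √(2E/k) = √(2 × 1.5311/3300) = 0.03046 m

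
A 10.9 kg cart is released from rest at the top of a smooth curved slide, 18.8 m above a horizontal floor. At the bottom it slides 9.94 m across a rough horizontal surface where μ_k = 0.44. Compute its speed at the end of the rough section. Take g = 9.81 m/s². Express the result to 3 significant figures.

v = 16.8 m/s

Applying the work–energy principle:
mgh = ½mv² + μ_k m g d
W_f = μ_k mg d = (0.44)(10.9)(9.81)(9.94) = 467.7 J
½mv² = mgh − W_f = 2010.3 − 467.7 = 1542.6 J
v = √(2 × 1542.6/10.9) = 16.82 m/s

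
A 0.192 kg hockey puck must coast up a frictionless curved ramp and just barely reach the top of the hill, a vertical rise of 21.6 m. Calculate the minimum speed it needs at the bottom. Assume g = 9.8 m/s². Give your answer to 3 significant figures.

At the top it is momentarily at rest, so all KE converts to PE: ½mv² = mgh
v = √(2gh) = √(2 × 9.8 × 21.6) = 20.58 m/s

v = 20.6 m/s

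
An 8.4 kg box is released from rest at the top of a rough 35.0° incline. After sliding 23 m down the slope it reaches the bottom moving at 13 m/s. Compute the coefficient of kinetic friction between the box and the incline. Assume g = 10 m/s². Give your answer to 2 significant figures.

Energy balance down the incline: mg L sinθ − ½mv² = μ_k (mg cosθ) L
mgL sinθ = 1108.1 J; ½mv² = 709.80 J
W_f = 1108.1 − 709.80 = 398.3 J
μ_k = W_f/(mg cosθ · L) = 398.3/(68.81 × 23) = 0.2517

μ_k = 0.25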